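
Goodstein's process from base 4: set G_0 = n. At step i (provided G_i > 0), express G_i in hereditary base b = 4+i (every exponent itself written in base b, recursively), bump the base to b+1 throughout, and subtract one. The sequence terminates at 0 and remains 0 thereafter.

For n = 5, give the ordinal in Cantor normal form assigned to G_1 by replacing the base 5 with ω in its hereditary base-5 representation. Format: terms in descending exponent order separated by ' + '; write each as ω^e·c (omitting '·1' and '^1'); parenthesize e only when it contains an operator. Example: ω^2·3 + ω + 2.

(0) 5|_4 = 4 + 1 ↦ 5 + 1|_5 = 6 ⇒ 5
(1) 5|_5 = 5 ↦ 6|_6 = 6 ⇒ 5

ω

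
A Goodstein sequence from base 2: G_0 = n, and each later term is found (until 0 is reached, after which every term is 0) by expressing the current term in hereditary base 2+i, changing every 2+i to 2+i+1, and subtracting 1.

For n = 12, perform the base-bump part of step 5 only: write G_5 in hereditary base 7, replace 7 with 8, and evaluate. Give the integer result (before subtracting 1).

i=0: 12 = 2^(2 + 1) + 2^2 (b=2); 2→3: 3^(3 + 1) + 3^3 = 108; 108−1 = 107
i=1: 107 = 3^(3 + 1) + 2·3^2 + 2·3 + 2 (b=3); 3→4: 4^(4 + 1) + 2·4^2 + 2·4 + 2 = 1066; 1066−1 = 1065
i=2: 1065 = 4^(4 + 1) + 2·4^2 + 2·4 + 1 (b=4); 4→5: 5^(5 + 1) + 2·5^2 + 2·5 + 1 = 15686; 15686−1 = 15685
i=3: 15685 = 5^(5 + 1) + 2·5^2 + 2·5 (b=5); 5→6: 6^(6 + 1) + 2·6^2 + 2·6 = 280020; 280020−1 = 280019
i=4: 280019 = 6^(6 + 1) + 2·6^2 + 6 + 5 (b=6); 6→7: 7^(7 + 1) + 2·7^2 + 7 + 5 = 5764911; 5764911−1 = 5764910
i=5: 5764910 = 7^(7 + 1) + 2·7^2 + 7 + 4 (b=7); 7→8: 8^(8 + 1) + 2·8^2 + 8 + 4 = 134217868; 134217868−1 = 134217867

134217868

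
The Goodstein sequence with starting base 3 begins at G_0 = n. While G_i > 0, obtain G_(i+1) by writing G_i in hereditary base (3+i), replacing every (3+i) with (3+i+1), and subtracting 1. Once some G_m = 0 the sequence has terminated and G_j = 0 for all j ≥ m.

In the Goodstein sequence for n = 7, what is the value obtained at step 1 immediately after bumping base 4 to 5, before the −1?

10

7 —HB3→ 2·3 + 1 —bump→ 2·4 + 1 = 9 —(−1)→ 8
8 —HB4→ 2·4 —bump→ 2·5 = 10 —(−1)→ 9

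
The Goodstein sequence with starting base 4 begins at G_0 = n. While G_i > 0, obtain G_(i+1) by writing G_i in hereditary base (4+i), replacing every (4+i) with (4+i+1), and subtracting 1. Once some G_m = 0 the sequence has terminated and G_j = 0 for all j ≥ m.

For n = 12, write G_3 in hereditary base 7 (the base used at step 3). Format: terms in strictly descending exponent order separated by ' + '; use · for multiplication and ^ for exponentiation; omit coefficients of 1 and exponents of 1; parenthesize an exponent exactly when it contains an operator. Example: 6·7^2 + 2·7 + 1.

2·7 + 2

[0] 12 ≡ 3·4 (base 4). Lift 5: 15. −1: 14.
[1] 14 ≡ 2·5 + 4 (base 5). Lift 6: 16. −1: 15.
[2] 15 ≡ 2·6 + 3 (base 6). Lift 7: 17. −1: 16.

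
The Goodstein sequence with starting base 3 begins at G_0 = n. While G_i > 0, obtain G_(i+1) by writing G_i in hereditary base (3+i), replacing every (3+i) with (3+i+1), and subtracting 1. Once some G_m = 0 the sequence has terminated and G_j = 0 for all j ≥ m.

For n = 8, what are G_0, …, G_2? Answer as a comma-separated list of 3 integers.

step 0: 8 = 2·3 + 2; sub 4 for 3: 2·4 + 2; = 10; G_1 = 10−1 = 9
step 1: 9 = 2·4 + 1; sub 5 for 4: 2·5 + 1; = 11; G_2 = 11−1 = 10

8, 9, 10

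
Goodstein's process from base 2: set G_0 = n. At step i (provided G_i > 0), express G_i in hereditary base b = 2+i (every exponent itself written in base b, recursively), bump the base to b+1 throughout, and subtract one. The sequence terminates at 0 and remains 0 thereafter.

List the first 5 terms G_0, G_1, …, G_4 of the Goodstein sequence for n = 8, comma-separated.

(0) 8|_2 = 2^(2 + 1) ↦ 3^(3 + 1)|_3 = 81 ⇒ 80
(1) 80|_3 = 2·3^3 + 2·3^2 + 2·3 + 2 ↦ 2·4^4 + 2·4^2 + 2·4 + 2|_4 = 554 ⇒ 553
(2) 553|_4 = 2·4^4 + 2·4^2 + 2·4 + 1 ↦ 2·5^5 + 2·5^2 + 2·5 + 1|_5 = 6311 ⇒ 6310
(3) 6310|_5 = 2·5^5 + 2·5^2 + 2·5 ↦ 2·6^6 + 2·6^2 + 2·6|_6 = 93396 ⇒ 93395

8, 80, 553, 6310, 93395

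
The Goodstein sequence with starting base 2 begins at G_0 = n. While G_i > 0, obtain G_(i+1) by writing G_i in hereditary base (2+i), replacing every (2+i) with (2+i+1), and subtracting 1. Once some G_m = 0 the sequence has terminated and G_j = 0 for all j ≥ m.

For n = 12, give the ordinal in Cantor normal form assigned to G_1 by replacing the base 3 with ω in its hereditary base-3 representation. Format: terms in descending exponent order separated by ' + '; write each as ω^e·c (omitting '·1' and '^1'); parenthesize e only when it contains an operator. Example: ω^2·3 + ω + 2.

base 2: 12 = 2^(2 + 1) + 2^2; at 3: 3^(3 + 1) + 3^3 = 108; next = 107
base 3: 107 = 3^(3 + 1) + 2·3^2 + 2·3 + 2; at 4: 4^(4 + 1) + 2·4^2 + 2·4 + 2 = 1066; next = 1065

ω^(ω + 1) + ω^2·2 + ω·2 + 2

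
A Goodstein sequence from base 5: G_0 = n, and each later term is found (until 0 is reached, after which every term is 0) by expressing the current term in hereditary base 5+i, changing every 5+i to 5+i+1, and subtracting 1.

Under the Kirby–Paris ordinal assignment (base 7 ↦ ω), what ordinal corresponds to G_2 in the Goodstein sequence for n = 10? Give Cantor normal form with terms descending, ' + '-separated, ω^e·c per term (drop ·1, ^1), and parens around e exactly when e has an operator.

10 —HB5→ 2·5 —bump→ 2·6 = 12 —(−1)→ 11
11 —HB6→ 6 + 5 —bump→ 7 + 5 = 12 —(−1)→ 11
11 —HB7→ 7 + 4 —bump→ 8 + 4 = 12 —(−1)→ 11

ω + 4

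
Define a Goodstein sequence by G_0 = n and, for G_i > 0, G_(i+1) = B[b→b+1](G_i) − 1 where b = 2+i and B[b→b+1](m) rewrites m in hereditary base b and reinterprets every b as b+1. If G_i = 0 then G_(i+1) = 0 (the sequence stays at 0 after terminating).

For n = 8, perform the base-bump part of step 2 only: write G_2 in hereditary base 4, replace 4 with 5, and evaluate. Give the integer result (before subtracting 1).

base 2: 8 = 2^(2 + 1); at 3: 3^(3 + 1) = 81; next = 80
base 3: 80 = 2·3^3 + 2·3^2 + 2·3 + 2; at 4: 2·4^4 + 2·4^2 + 2·4 + 2 = 554; next = 553

6311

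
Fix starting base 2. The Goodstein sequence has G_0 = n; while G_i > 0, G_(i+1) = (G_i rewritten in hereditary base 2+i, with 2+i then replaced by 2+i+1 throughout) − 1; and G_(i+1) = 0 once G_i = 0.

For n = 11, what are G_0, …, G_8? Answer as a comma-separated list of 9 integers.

G_0=11  [base 2] 2^(2 + 1) + 2 + 1  →[2↦3]→  3^(3 + 1) + 3 + 1 = 85  −1 ⇒ G_1=84
G_1=84  [base 3] 3^(3 + 1) + 3  →[3↦4]→  4^(4 + 1) + 4 = 1028  −1 ⇒ G_2=1027
G_2=1027  [base 4] 4^(4 + 1) + 3  →[4↦5]→  5^(5 + 1) + 3 = 15628  −1 ⇒ G_3=15627
G_3=15627  [base 5] 5^(5 + 1) + 2  →[5↦6]→  6^(6 + 1) + 2 = 279938  −1 ⇒ G_4=279937
G_4=279937  [base 6] 6^(6 + 1) + 1  →[6↦7]→  7^(7 + 1) + 1 = 5764802  −1 ⇒ G_5=5764801
G_5=5764801  [base 7] 7^(7 + 1)  →[7↦8]→  8^(8 + 1) = 134217728  −1 ⇒ G_6=134217727
G_6=134217727  [base 8] 7·8^8 + 7·8^7 + 7·8^6 + 7·8^5 + 7·8^4 + 7·8^3 + 7·8^2 + 7·8 + 7  →[8↦9]→  7·9^9 + 7·9^7 + 7·9^6 + 7·9^5 + 7·9^4 + 7·9^3 + 7·9^2 + 7·9 + 7 = 2749609303  −1 ⇒ G_7=2749609302
G_7=2749609302  [base 9] 7·9^9 + 7·9^7 + 7·9^6 + 7·9^5 + 7·9^4 + 7·9^3 + 7·9^2 + 7·9 + 6  →[9↦10]→  7·10^10 + 7·10^7 + 7·10^6 + 7·10^5 + 7·10^4 + 7·10^3 + 7·10^2 + 7·10 + 6 = 70077777776  −1 ⇒ G_8=70077777775

11, 84, 1027, 15627, 279937, 5764801, 134217727, 2749609302, 70077777775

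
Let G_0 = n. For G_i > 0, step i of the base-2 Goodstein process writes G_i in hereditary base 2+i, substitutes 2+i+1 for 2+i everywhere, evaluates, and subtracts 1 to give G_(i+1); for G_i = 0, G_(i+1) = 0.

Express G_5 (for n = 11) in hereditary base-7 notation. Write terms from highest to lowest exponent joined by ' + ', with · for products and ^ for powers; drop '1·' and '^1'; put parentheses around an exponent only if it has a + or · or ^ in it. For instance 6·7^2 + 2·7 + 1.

7^(7 + 1)

G_0 = 11. HB_2(11) = 2^(2 + 1) + 2 + 1. Bump = 85. G_1 = 84.
G_1 = 84. HB_3(84) = 3^(3 + 1) + 3. Bump = 1028. G_2 = 1027.
G_2 = 1027. HB_4(1027) = 4^(4 + 1) + 3. Bump = 15628. G_3 = 15627.
G_3 = 15627. HB_5(15627) = 5^(5 + 1) + 2. Bump = 279938. G_4 = 279937.
G_4 = 279937. HB_6(279937) = 6^(6 + 1) + 1. Bump = 5764802. G_5 = 5764801.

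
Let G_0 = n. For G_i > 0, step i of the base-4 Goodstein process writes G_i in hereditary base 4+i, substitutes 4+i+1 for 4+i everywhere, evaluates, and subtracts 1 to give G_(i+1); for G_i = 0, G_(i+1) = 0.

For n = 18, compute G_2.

36

G_0=18  [base 4] 4^2 + 2  →[4↦5]→  5^2 + 2 = 27  −1 ⇒ G_1=26
G_1=26  [base 5] 5^2 + 1  →[5↦6]→  6^2 + 1 = 37  −1 ⇒ G_2=36
G_2=36  [base 6] 6^2  →[6↦7]→  7^2 = 49  −1 ⇒ G_3=48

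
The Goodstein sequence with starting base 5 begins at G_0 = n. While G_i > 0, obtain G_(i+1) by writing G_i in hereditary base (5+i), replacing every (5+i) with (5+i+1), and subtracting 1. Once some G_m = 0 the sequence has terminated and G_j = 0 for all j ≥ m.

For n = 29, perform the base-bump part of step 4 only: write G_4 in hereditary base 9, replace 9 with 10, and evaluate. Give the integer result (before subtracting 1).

100

i=0: 29 = 5^2 + 4 (b=5); 5→6: 6^2 + 4 = 40; 40−1 = 39
i=1: 39 = 6^2 + 3 (b=6); 6→7: 7^2 + 3 = 52; 52−1 = 51
i=2: 51 = 7^2 + 2 (b=7); 7→8: 8^2 + 2 = 66; 66−1 = 65
i=3: 65 = 8^2 + 1 (b=8); 8→9: 9^2 + 1 = 82; 82−1 = 81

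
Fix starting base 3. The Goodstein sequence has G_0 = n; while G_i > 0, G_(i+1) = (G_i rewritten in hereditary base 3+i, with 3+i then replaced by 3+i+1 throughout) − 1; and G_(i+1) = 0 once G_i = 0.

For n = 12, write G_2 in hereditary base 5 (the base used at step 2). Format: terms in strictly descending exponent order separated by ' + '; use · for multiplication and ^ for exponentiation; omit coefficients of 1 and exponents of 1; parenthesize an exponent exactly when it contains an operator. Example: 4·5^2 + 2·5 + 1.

(0) 12|_3 = 3^2 + 3 ↦ 4^2 + 4|_4 = 20 ⇒ 19
(1) 19|_4 = 4^2 + 3 ↦ 5^2 + 3|_5 = 28 ⇒ 27
(2) 27|_5 = 5^2 + 2 ↦ 6^2 + 2|_6 = 38 ⇒ 37

5^2 + 2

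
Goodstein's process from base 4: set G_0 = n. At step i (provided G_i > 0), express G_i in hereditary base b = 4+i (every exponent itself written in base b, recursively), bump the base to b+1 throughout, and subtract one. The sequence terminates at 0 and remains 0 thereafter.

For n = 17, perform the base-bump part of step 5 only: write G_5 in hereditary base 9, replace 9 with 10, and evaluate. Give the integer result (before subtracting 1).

52

17 —HB4→ 4^2 + 1 —bump→ 5^2 + 1 = 26 —(−1)→ 25
25 —HB5→ 5^2 —bump→ 6^2 = 36 —(−1)→ 35
35 —HB6→ 5·6 + 5 —bump→ 5·7 + 5 = 40 —(−1)→ 39
39 —HB7→ 5·7 + 4 —bump→ 5·8 + 4 = 44 —(−1)→ 43
43 —HB8→ 5·8 + 3 —bump→ 5·9 + 3 = 48 —(−1)→ 47
47 —HB9→ 5·9 + 2 —bump→ 5·10 + 2 = 52 —(−1)→ 51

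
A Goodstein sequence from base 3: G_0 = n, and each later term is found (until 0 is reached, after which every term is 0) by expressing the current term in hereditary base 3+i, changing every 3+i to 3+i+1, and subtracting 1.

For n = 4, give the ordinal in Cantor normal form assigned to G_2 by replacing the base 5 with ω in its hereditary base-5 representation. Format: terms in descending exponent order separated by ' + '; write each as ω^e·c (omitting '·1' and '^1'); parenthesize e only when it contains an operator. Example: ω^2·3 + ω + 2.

G_0=4  [base 3] 3 + 1  →[3↦4]→  4 + 1 = 5  −1 ⇒ G_1=4
G_1=4  [base 4] 4  →[4↦5]→  5 = 5  −1 ⇒ G_2=4

4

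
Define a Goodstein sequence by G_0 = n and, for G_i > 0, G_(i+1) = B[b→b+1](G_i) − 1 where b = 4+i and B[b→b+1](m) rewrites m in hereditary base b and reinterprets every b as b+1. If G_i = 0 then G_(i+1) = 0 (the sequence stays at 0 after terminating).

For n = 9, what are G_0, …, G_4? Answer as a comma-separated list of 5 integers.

9 —HB4→ 2·4 + 1 —bump→ 2·5 + 1 = 11 —(−1)→ 10
10 —HB5→ 2·5 —bump→ 2·6 = 12 —(−1)→ 11
11 —HB6→ 6 + 5 —bump→ 7 + 5 = 12 —(−1)→ 11
11 —HB7→ 7 + 4 —bump→ 8 + 4 = 12 —(−1)→ 11

9, 10, 11, 11, 11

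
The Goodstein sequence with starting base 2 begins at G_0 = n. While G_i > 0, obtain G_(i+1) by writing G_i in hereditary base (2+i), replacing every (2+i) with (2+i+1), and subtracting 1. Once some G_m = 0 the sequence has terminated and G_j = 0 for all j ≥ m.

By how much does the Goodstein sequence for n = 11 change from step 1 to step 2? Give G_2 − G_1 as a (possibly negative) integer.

943

G_0 = 11. HB_2(11) = 2^(2 + 1) + 2 + 1. Bump = 85. G_1 = 84.
G_1 = 84. HB_3(84) = 3^(3 + 1) + 3. Bump = 1028. G_2 = 1027.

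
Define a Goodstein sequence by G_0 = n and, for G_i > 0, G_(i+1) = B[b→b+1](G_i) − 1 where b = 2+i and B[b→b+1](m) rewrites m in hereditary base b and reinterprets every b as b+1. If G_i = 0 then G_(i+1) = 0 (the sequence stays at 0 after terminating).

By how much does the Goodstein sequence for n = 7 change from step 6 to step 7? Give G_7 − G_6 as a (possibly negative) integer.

[0] 7 ≡ 2^2 + 2 + 1 (base 2). Lift 3: 31. −1: 30.
[1] 30 ≡ 3^3 + 3 (base 3). Lift 4: 260. −1: 259.
[2] 259 ≡ 4^4 + 3 (base 4). Lift 5: 3128. −1: 3127.
[3] 3127 ≡ 5^5 + 2 (base 5). Lift 6: 46658. −1: 46657.
[4] 46657 ≡ 6^6 + 1 (base 6). Lift 7: 823544. −1: 823543.
[5] 823543 ≡ 7^7 (base 7). Lift 8: 16777216. −1: 16777215.
[6] 16777215 ≡ 7·8^7 + 7·8^6 + 7·8^5 + 7·8^4 + 7·8^3 + 7·8^2 + 7·8 + 7 (base 8). Lift 9: 37665880. −1: 37665879.

20888664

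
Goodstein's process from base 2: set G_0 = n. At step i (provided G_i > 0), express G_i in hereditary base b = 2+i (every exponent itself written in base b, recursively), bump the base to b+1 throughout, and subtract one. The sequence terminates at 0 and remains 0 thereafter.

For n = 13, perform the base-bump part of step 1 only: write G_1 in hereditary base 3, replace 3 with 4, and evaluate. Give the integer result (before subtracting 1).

1280

base 2: 13 = 2^(2 + 1) + 2^2 + 1; at 3: 3^(3 + 1) + 3^3 + 1 = 109; next = 108
base 3: 108 = 3^(3 + 1) + 3^3; at 4: 4^(4 + 1) + 4^4 = 1280; next = 1279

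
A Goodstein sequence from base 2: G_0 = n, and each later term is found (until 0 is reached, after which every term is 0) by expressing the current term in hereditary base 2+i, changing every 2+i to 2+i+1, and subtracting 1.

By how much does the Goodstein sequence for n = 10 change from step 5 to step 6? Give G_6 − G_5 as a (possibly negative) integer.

[0] 10 ≡ 2^(2 + 1) + 2 (base 2). Lift 3: 84. −1: 83.
[1] 83 ≡ 3^(3 + 1) + 2 (base 3). Lift 4: 1026. −1: 1025.
[2] 1025 ≡ 4^(4 + 1) + 1 (base 4). Lift 5: 15626. −1: 15625.
[3] 15625 ≡ 5^(5 + 1) (base 5). Lift 6: 279936. −1: 279935.
[4] 279935 ≡ 5·6^6 + 5·6^5 + 5·6^4 + 5·6^3 + 5·6^2 + 5·6 + 5 (base 6). Lift 7: 4215755. −1: 4215754.
[5] 4215754 ≡ 5·7^7 + 5·7^5 + 5·7^4 + 5·7^3 + 5·7^2 + 5·7 + 4 (base 7). Lift 8: 84073324. −1: 84073323.

79857569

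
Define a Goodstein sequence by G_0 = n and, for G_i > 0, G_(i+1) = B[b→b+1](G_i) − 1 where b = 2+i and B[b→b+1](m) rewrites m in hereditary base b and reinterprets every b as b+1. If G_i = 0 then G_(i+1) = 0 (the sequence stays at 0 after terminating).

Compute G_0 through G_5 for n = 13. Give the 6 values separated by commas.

13, 108, 1279, 16092, 280711, 5765998

G_0=13  [base 2] 2^(2 + 1) + 2^2 + 1  →[2↦3]→  3^(3 + 1) + 3^3 + 1 = 109  −1 ⇒ G_1=108
G_1=108  [base 3] 3^(3 + 1) + 3^3  →[3↦4]→  4^(4 + 1) + 4^4 = 1280  −1 ⇒ G_2=1279
G_2=1279  [base 4] 4^(4 + 1) + 3·4^3 + 3·4^2 + 3·4 + 3  →[4↦5]→  5^(5 + 1) + 3·5^3 + 3·5^2 + 3·5 + 3 = 16093  −1 ⇒ G_3=16092
G_3=16092  [base 5] 5^(5 + 1) + 3·5^3 + 3·5^2 + 3·5 + 2  →[5↦6]→  6^(6 + 1) + 3·6^3 + 3·6^2 + 3·6 + 2 = 280712  −1 ⇒ G_4=280711
G_4=280711  [base 6] 6^(6 + 1) + 3·6^3 + 3·6^2 + 3·6 + 1  →[6↦7]→  7^(7 + 1) + 3·7^3 + 3·7^2 + 3·7 + 1 = 5765999  −1 ⇒ G_5=5765998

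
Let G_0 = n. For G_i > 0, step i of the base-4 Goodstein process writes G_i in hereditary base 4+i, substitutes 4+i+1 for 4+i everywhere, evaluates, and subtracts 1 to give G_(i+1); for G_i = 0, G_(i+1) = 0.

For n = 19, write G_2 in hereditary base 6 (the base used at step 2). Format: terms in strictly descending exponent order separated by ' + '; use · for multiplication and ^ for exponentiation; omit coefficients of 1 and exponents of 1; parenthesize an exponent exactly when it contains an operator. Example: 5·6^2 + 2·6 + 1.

6^2 + 1

G_0 = 19. HB_4(19) = 4^2 + 3. Bump = 28. G_1 = 27.
G_1 = 27. HB_5(27) = 5^2 + 2. Bump = 38. G_2 = 37.
G_2 = 37. HB_6(37) = 6^2 + 1. Bump = 50. G_3 = 49.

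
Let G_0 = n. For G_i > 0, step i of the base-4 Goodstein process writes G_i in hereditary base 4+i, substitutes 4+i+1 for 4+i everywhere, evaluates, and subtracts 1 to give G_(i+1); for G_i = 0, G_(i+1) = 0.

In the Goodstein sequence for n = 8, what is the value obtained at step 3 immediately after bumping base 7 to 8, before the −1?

10

(0) 8|_4 = 2·4 ↦ 2·5|_5 = 10 ⇒ 9
(1) 9|_5 = 5 + 4 ↦ 6 + 4|_6 = 10 ⇒ 9
(2) 9|_6 = 6 + 3 ↦ 7 + 3|_7 = 10 ⇒ 9
(3) 9|_7 = 7 + 2 ↦ 8 + 2|_8 = 10 ⇒ 9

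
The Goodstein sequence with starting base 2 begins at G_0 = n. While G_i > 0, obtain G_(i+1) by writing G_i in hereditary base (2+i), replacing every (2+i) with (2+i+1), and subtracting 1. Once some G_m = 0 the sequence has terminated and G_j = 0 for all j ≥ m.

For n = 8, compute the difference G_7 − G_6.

741286580

8 —HB2→ 2^(2 + 1) —bump→ 3^(3 + 1) = 81 —(−1)→ 80
80 —HB3→ 2·3^3 + 2·3^2 + 2·3 + 2 —bump→ 2·4^4 + 2·4^2 + 2·4 + 2 = 554 —(−1)→ 553
553 —HB4→ 2·4^4 + 2·4^2 + 2·4 + 1 —bump→ 2·5^5 + 2·5^2 + 2·5 + 1 = 6311 —(−1)→ 6310
6310 —HB5→ 2·5^5 + 2·5^2 + 2·5 —bump→ 2·6^6 + 2·6^2 + 2·6 = 93396 —(−1)→ 93395
93395 —HB6→ 2·6^6 + 2·6^2 + 6 + 5 —bump→ 2·7^7 + 2·7^2 + 7 + 5 = 1647196 —(−1)→ 1647195
1647195 —HB7→ 2·7^7 + 2·7^2 + 7 + 4 —bump→ 2·8^8 + 2·8^2 + 8 + 4 = 33554572 —(−1)→ 33554571
33554571 —HB8→ 2·8^8 + 2·8^2 + 8 + 3 —bump→ 2·9^9 + 2·9^2 + 9 + 3 = 774841152 —(−1)→ 774841151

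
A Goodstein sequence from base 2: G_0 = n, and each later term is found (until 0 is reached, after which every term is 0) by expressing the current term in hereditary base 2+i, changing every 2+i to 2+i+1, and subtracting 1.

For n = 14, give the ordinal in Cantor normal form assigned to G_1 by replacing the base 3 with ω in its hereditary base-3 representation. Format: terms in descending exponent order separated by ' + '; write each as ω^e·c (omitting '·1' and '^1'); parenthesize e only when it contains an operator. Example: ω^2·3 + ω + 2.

ω^(ω + 1) + ω^ω + 2

(0) 14|_2 = 2^(2 + 1) + 2^2 + 2 ↦ 3^(3 + 1) + 3^3 + 3|_3 = 111 ⇒ 110
(1) 110|_3 = 3^(3 + 1) + 3^3 + 2 ↦ 4^(4 + 1) + 4^4 + 2|_4 = 1282 ⇒ 1281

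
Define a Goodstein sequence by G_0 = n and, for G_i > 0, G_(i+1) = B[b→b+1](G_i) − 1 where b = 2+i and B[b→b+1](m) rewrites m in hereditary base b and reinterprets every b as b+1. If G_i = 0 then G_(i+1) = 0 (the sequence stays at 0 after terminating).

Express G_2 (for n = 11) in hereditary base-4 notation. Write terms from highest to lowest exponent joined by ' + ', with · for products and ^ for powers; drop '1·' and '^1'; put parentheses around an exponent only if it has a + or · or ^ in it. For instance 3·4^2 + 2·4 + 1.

4^(4 + 1) + 3

11 —HB2→ 2^(2 + 1) + 2 + 1 —bump→ 3^(3 + 1) + 3 + 1 = 85 —(−1)→ 84
84 —HB3→ 3^(3 + 1) + 3 —bump→ 4^(4 + 1) + 4 = 1028 —(−1)→ 1027
1027 —HB4→ 4^(4 + 1) + 3 —bump→ 5^(5 + 1) + 3 = 15628 —(−1)→ 15627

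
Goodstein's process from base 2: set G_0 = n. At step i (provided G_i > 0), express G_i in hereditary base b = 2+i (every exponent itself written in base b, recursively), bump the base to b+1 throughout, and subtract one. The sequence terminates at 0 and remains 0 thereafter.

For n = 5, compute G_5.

1197

5 —HB2→ 2^2 + 1 —bump→ 3^3 + 1 = 28 —(−1)→ 27
27 —HB3→ 3^3 —bump→ 4^4 = 256 —(−1)→ 255
255 —HB4→ 3·4^3 + 3·4^2 + 3·4 + 3 —bump→ 3·5^3 + 3·5^2 + 3·5 + 3 = 468 —(−1)→ 467
467 —HB5→ 3·5^3 + 3·5^2 + 3·5 + 2 —bump→ 3·6^3 + 3·6^2 + 3·6 + 2 = 776 —(−1)→ 775
775 —HB6→ 3·6^3 + 3·6^2 + 3·6 + 1 —bump→ 3·7^3 + 3·7^2 + 3·7 + 1 = 1198 —(−1)→ 1197
1197 —HB7→ 3·7^3 + 3·7^2 + 3·7 —bump→ 3·8^3 + 3·8^2 + 3·8 = 1752 —(−1)→ 1751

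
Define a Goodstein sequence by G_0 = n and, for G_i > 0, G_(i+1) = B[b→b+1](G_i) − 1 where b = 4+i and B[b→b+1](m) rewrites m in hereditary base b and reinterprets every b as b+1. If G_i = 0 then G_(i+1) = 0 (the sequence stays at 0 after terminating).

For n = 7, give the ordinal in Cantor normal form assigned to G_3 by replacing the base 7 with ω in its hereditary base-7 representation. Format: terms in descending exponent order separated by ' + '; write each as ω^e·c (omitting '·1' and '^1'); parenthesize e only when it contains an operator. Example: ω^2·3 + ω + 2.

7 —HB4→ 4 + 3 —bump→ 5 + 3 = 8 —(−1)→ 7
7 —HB5→ 5 + 2 —bump→ 6 + 2 = 8 —(−1)→ 7
7 —HB6→ 6 + 1 —bump→ 7 + 1 = 8 —(−1)→ 7
7 —HB7→ 7 —bump→ 8 = 8 —(−1)→ 7

ω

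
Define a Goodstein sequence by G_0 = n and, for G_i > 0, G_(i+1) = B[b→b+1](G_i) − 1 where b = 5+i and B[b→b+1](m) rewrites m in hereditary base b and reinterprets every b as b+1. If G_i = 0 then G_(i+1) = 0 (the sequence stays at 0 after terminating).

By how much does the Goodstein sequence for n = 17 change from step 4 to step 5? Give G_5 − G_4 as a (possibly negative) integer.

(0) 17|_5 = 3·5 + 2 ↦ 3·6 + 2|_6 = 20 ⇒ 19
(1) 19|_6 = 3·6 + 1 ↦ 3·7 + 1|_7 = 22 ⇒ 21
(2) 21|_7 = 3·7 ↦ 3·8|_8 = 24 ⇒ 23
(3) 23|_8 = 2·8 + 7 ↦ 2·9 + 7|_9 = 25 ⇒ 24
(4) 24|_9 = 2·9 + 6 ↦ 2·10 + 6|_10 = 26 ⇒ 25

1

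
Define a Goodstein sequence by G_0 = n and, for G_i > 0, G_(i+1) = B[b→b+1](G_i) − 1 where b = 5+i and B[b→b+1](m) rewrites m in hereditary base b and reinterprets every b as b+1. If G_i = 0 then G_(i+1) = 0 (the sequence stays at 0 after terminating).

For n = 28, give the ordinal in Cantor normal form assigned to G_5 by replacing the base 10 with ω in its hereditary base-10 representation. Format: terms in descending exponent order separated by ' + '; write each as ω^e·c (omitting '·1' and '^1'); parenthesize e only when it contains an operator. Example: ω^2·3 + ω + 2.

ω·8 + 7

G_0=28  [base 5] 5^2 + 3  →[5↦6]→  6^2 + 3 = 39  −1 ⇒ G_1=38
G_1=38  [base 6] 6^2 + 2  →[6↦7]→  7^2 + 2 = 51  −1 ⇒ G_2=50
G_2=50  [base 7] 7^2 + 1  →[7↦8]→  8^2 + 1 = 65  −1 ⇒ G_3=64
G_3=64  [base 8] 8^2  →[8↦9]→  9^2 = 81  −1 ⇒ G_4=80
G_4=80  [base 9] 8·9 + 8  →[9↦10]→  8·10 + 8 = 88  −1 ⇒ G_5=87
G_5=87  [base 10] 8·10 + 7  →[10↦11]→  8·11 + 7 = 95  −1 ⇒ G_6=94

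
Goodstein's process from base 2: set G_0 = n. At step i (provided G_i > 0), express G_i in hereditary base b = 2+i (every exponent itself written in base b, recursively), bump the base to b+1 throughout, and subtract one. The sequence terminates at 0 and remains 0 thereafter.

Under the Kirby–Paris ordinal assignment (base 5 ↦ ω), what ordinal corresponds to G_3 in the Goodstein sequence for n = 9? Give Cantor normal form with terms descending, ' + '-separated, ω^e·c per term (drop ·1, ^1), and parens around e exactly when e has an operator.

ω^ω·3 + ω^3·3 + ω^2·3 + ω·3 + 2

9 —HB2→ 2^(2 + 1) + 1 —bump→ 3^(3 + 1) + 1 = 82 —(−1)→ 81
81 —HB3→ 3^(3 + 1) —bump→ 4^(4 + 1) = 1024 —(−1)→ 1023
1023 —HB4→ 3·4^4 + 3·4^3 + 3·4^2 + 3·4 + 3 —bump→ 3·5^5 + 3·5^3 + 3·5^2 + 3·5 + 3 = 9843 —(−1)→ 9842
9842 —HB5→ 3·5^5 + 3·5^3 + 3·5^2 + 3·5 + 2 —bump→ 3·6^6 + 3·6^3 + 3·6^2 + 3·6 + 2 = 140744 —(−1)→ 140743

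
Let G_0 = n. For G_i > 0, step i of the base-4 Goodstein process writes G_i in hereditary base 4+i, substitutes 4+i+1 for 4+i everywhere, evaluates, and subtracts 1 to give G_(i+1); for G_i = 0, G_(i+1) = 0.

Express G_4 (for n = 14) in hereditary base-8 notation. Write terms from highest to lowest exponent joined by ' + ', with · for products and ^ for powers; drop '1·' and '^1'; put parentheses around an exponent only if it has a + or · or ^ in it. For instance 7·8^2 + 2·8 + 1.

2·8 + 5

base 4: 14 = 3·4 + 2; at 5: 3·5 + 2 = 17; next = 16
base 5: 16 = 3·5 + 1; at 6: 3·6 + 1 = 19; next = 18
base 6: 18 = 3·6; at 7: 3·7 = 21; next = 20
base 7: 20 = 2·7 + 6; at 8: 2·8 + 6 = 22; next = 21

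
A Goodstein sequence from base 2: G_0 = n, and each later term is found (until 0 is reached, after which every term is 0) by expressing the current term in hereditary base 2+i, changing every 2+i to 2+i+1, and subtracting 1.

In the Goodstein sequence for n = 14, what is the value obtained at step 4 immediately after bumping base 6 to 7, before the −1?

step 0: 14 = 2^(2 + 1) + 2^2 + 2; sub 3 for 2: 3^(3 + 1) + 3^3 + 3; = 111; G_1 = 111−1 = 110
step 1: 110 = 3^(3 + 1) + 3^3 + 2; sub 4 for 3: 4^(4 + 1) + 4^4 + 2; = 1282; G_2 = 1282−1 = 1281
step 2: 1281 = 4^(4 + 1) + 4^4 + 1; sub 5 for 4: 5^(5 + 1) + 5^5 + 1; = 18751; G_3 = 18751−1 = 18750
step 3: 18750 = 5^(5 + 1) + 5^5; sub 6 for 5: 6^(6 + 1) + 6^6; = 326592; G_4 = 326592−1 = 326591

5862841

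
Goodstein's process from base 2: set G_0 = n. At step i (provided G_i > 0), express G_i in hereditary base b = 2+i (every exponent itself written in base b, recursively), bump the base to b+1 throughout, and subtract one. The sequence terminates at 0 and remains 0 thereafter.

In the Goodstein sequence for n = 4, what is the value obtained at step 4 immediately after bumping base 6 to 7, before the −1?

G_0 = 4. HB_2(4) = 2^2. Bump = 27. G_1 = 26.
G_1 = 26. HB_3(26) = 2·3^2 + 2·3 + 2. Bump = 42. G_2 = 41.
G_2 = 41. HB_4(41) = 2·4^2 + 2·4 + 1. Bump = 61. G_3 = 60.
G_3 = 60. HB_5(60) = 2·5^2 + 2·5. Bump = 84. G_4 = 83.
G_4 = 83. HB_6(83) = 2·6^2 + 6 + 5. Bump = 110. G_5 = 109.

110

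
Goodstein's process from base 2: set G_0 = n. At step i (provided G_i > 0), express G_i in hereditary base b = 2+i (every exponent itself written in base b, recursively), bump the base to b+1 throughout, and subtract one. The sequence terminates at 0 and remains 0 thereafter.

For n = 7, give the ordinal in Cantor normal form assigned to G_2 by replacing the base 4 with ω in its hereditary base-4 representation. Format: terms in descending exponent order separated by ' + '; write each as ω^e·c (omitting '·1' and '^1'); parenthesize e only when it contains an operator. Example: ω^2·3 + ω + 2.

(0) 7|_2 = 2^2 + 2 + 1 ↦ 3^3 + 3 + 1|_3 = 31 ⇒ 30
(1) 30|_3 = 3^3 + 3 ↦ 4^4 + 4|_4 = 260 ⇒ 259
(2) 259|_4 = 4^4 + 3 ↦ 5^5 + 3|_5 = 3128 ⇒ 3127

ω^ω + 3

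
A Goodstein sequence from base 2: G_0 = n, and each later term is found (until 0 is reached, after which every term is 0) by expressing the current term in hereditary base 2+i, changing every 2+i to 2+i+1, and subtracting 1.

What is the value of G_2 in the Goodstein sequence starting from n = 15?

1283

[0] 15 ≡ 2^(2 + 1) + 2^2 + 2 + 1 (base 2). Lift 3: 112. −1: 111.
[1] 111 ≡ 3^(3 + 1) + 3^3 + 3 (base 3). Lift 4: 1284. −1: 1283.
[2] 1283 ≡ 4^(4 + 1) + 4^4 + 3 (base 4). Lift 5: 18753. −1: 18752.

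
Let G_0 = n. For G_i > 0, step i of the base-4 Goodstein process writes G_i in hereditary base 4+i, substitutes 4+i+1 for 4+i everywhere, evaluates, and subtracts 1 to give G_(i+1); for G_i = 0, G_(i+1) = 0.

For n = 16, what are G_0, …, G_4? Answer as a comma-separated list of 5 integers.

16, 24, 27, 30, 33

base 4: 16 = 4^2; at 5: 5^2 = 25; next = 24
base 5: 24 = 4·5 + 4; at 6: 4·6 + 4 = 28; next = 27
base 6: 27 = 4·6 + 3; at 7: 4·7 + 3 = 31; next = 30
base 7: 30 = 4·7 + 2; at 8: 4·8 + 2 = 34; next = 33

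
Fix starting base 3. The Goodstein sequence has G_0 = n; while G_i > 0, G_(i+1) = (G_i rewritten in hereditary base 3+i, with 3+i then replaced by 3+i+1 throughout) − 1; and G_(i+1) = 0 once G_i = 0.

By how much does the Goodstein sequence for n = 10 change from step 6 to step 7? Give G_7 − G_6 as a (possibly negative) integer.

3

i=0: 10 = 3^2 + 1 (b=3); 3→4: 4^2 + 1 = 17; 17−1 = 16
i=1: 16 = 4^2 (b=4); 4→5: 5^2 = 25; 25−1 = 24
i=2: 24 = 4·5 + 4 (b=5); 5→6: 4·6 + 4 = 28; 28−1 = 27
i=3: 27 = 4·6 + 3 (b=6); 6→7: 4·7 + 3 = 31; 31−1 = 30
i=4: 30 = 4·7 + 2 (b=7); 7→8: 4·8 + 2 = 34; 34−1 = 33
i=5: 33 = 4·8 + 1 (b=8); 8→9: 4·9 + 1 = 37; 37−1 = 36
i=6: 36 = 4·9 (b=9); 9→10: 4·10 = 40; 40−1 = 39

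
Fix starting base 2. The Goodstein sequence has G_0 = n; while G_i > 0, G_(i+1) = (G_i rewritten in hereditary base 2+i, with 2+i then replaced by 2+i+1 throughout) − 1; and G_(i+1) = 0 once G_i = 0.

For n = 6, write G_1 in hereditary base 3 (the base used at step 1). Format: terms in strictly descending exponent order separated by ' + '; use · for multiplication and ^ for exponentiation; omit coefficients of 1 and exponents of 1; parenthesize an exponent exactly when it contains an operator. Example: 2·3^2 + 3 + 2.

i=0: 6 = 2^2 + 2 (b=2); 2→3: 3^3 + 3 = 30; 30−1 = 29
i=1: 29 = 3^3 + 2 (b=3); 3→4: 4^4 + 2 = 258; 258−1 = 257

3^3 + 2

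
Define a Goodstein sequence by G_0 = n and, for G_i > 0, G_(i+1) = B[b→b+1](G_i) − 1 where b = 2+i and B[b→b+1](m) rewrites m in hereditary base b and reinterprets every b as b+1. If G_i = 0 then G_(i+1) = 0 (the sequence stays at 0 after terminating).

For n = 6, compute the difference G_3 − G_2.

2868

6 —HB2→ 2^2 + 2 —bump→ 3^3 + 3 = 30 —(−1)→ 29
29 —HB3→ 3^3 + 2 —bump→ 4^4 + 2 = 258 —(−1)→ 257
257 —HB4→ 4^4 + 1 —bump→ 5^5 + 1 = 3126 —(−1)→ 3125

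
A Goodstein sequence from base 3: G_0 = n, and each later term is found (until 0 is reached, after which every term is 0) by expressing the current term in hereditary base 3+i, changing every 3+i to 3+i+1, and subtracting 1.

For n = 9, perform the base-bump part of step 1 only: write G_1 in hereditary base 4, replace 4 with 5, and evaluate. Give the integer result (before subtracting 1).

18

base 3: 9 = 3^2; at 4: 4^2 = 16; next = 15
base 4: 15 = 3·4 + 3; at 5: 3·5 + 3 = 18; next = 17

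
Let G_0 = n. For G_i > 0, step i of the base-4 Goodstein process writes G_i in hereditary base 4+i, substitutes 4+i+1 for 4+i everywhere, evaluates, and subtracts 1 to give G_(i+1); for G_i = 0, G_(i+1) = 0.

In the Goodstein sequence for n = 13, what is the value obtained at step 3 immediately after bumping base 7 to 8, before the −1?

(0) 13|_4 = 3·4 + 1 ↦ 3·5 + 1|_5 = 16 ⇒ 15
(1) 15|_5 = 3·5 ↦ 3·6|_6 = 18 ⇒ 17
(2) 17|_6 = 2·6 + 5 ↦ 2·7 + 5|_7 = 19 ⇒ 18
(3) 18|_7 = 2·7 + 4 ↦ 2·8 + 4|_8 = 20 ⇒ 19

20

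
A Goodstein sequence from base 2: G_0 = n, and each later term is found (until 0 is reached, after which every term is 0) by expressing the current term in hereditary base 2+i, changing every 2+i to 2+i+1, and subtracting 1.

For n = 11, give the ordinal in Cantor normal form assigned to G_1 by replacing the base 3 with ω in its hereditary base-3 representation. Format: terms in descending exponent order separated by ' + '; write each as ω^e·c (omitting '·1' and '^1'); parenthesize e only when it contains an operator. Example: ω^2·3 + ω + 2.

G_0 = 11. HB_2(11) = 2^(2 + 1) + 2 + 1. Bump = 85. G_1 = 84.
G_1 = 84. HB_3(84) = 3^(3 + 1) + 3. Bump = 1028. G_2 = 1027.

ω^(ω + 1) + ω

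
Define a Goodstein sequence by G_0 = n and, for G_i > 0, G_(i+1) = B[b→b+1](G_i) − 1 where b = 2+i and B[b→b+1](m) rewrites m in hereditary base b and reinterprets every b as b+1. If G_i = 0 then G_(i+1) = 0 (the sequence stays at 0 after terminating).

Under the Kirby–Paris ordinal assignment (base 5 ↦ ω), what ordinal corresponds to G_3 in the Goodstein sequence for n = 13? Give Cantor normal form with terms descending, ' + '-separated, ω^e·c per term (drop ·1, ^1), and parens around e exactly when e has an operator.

i=0: 13 = 2^(2 + 1) + 2^2 + 1 (b=2); 2→3: 3^(3 + 1) + 3^3 + 1 = 109; 109−1 = 108
i=1: 108 = 3^(3 + 1) + 3^3 (b=3); 3→4: 4^(4 + 1) + 4^4 = 1280; 1280−1 = 1279
i=2: 1279 = 4^(4 + 1) + 3·4^3 + 3·4^2 + 3·4 + 3 (b=4); 4→5: 5^(5 + 1) + 3·5^3 + 3·5^2 + 3·5 + 3 = 16093; 16093−1 = 16092
i=3: 16092 = 5^(5 + 1) + 3·5^3 + 3·5^2 + 3·5 + 2 (b=5); 5→6: 6^(6 + 1) + 3·6^3 + 3·6^2 + 3·6 + 2 = 280712; 280712−1 = 280711

ω^(ω + 1) + ω^3·3 + ω^2·3 + ω·3 + 2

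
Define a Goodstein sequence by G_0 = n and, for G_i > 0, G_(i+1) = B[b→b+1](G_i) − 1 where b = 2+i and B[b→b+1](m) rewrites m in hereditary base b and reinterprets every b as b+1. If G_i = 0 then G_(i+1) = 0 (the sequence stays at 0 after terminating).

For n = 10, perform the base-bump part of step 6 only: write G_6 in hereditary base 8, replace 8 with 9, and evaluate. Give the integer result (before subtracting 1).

G_0 = 10. HB_2(10) = 2^(2 + 1) + 2. Bump = 84. G_1 = 83.
G_1 = 83. HB_3(83) = 3^(3 + 1) + 2. Bump = 1026. G_2 = 1025.
G_2 = 1025. HB_4(1025) = 4^(4 + 1) + 1. Bump = 15626. G_3 = 15625.
G_3 = 15625. HB_5(15625) = 5^(5 + 1). Bump = 279936. G_4 = 279935.
G_4 = 279935. HB_6(279935) = 5·6^6 + 5·6^5 + 5·6^4 + 5·6^3 + 5·6^2 + 5·6 + 5. Bump = 4215755. G_5 = 4215754.
G_5 = 4215754. HB_7(4215754) = 5·7^7 + 5·7^5 + 5·7^4 + 5·7^3 + 5·7^2 + 5·7 + 4. Bump = 84073324. G_6 = 84073323.
G_6 = 84073323. HB_8(84073323) = 5·8^8 + 5·8^5 + 5·8^4 + 5·8^3 + 5·8^2 + 5·8 + 3. Bump = 1937434593. G_7 = 1937434592.

1937434593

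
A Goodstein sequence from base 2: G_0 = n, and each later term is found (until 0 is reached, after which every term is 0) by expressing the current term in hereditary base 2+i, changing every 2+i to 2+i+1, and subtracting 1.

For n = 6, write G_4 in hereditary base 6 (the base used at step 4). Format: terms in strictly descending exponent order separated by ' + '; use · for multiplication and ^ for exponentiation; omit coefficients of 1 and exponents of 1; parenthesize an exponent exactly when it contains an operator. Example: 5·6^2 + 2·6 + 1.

5·6^5 + 5·6^4 + 5·6^3 + 5·6^2 + 5·6 + 5

6 —HB2→ 2^2 + 2 —bump→ 3^3 + 3 = 30 —(−1)→ 29
29 —HB3→ 3^3 + 2 —bump→ 4^4 + 2 = 258 —(−1)→ 257
257 —HB4→ 4^4 + 1 —bump→ 5^5 + 1 = 3126 —(−1)→ 3125
3125 —HB5→ 5^5 —bump→ 6^6 = 46656 —(−1)→ 46655
46655 —HB6→ 5·6^5 + 5·6^4 + 5·6^3 + 5·6^2 + 5·6 + 5 —bump→ 5·7^5 + 5·7^4 + 5·7^3 + 5·7^2 + 5·7 + 5 = 98040 —(−1)→ 98039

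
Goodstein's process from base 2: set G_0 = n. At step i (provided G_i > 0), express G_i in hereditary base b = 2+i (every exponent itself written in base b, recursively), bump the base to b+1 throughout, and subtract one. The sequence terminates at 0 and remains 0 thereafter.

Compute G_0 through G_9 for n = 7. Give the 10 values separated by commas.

(0) 7|_2 = 2^2 + 2 + 1 ↦ 3^3 + 3 + 1|_3 = 31 ⇒ 30
(1) 30|_3 = 3^3 + 3 ↦ 4^4 + 4|_4 = 260 ⇒ 259
(2) 259|_4 = 4^4 + 3 ↦ 5^5 + 3|_5 = 3128 ⇒ 3127
(3) 3127|_5 = 5^5 + 2 ↦ 6^6 + 2|_6 = 46658 ⇒ 46657
(4) 46657|_6 = 6^6 + 1 ↦ 7^7 + 1|_7 = 823544 ⇒ 823543
(5) 823543|_7 = 7^7 ↦ 8^8|_8 = 16777216 ⇒ 16777215
(6) 16777215|_8 = 7·8^7 + 7·8^6 + 7·8^5 + 7·8^4 + 7·8^3 + 7·8^2 + 7·8 + 7 ↦ 7·9^7 + 7·9^6 + 7·9^5 + 7·9^4 + 7·9^3 + 7·9^2 + 7·9 + 7|_9 = 37665880 ⇒ 37665879
(7) 37665879|_9 = 7·9^7 + 7·9^6 + 7·9^5 + 7·9^4 + 7·9^3 + 7·9^2 + 7·9 + 6 ↦ 7·10^7 + 7·10^6 + 7·10^5 + 7·10^4 + 7·10^3 + 7·10^2 + 7·10 + 6|_10 = 77777776 ⇒ 77777775
(8) 77777775|_10 = 7·10^7 + 7·10^6 + 7·10^5 + 7·10^4 + 7·10^3 + 7·10^2 + 7·10 + 5 ↦ 7·11^7 + 7·11^6 + 7·11^5 + 7·11^4 + 7·11^3 + 7·11^2 + 7·11 + 5|_11 = 150051214 ⇒ 150051213

7, 30, 259, 3127, 46657, 823543, 16777215, 37665879, 77777775, 150051213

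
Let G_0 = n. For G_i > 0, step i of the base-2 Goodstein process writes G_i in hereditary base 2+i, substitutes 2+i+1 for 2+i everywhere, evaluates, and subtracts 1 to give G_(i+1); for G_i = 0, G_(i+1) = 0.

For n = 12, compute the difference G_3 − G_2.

step 0: 12 = 2^(2 + 1) + 2^2; sub 3 for 2: 3^(3 + 1) + 3^3; = 108; G_1 = 108−1 = 107
step 1: 107 = 3^(3 + 1) + 2·3^2 + 2·3 + 2; sub 4 for 3: 4^(4 + 1) + 2·4^2 + 2·4 + 2; = 1066; G_2 = 1066−1 = 1065
step 2: 1065 = 4^(4 + 1) + 2·4^2 + 2·4 + 1; sub 5 for 4: 5^(5 + 1) + 2·5^2 + 2·5 + 1; = 15686; G_3 = 15686−1 = 15685

14620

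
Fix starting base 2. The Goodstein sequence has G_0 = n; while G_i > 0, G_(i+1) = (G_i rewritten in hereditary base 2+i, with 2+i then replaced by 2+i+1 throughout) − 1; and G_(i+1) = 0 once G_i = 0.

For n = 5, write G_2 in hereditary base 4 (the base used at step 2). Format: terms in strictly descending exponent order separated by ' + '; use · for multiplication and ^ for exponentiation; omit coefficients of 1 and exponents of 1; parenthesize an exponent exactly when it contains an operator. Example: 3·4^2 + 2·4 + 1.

3·4^3 + 3·4^2 + 3·4 + 3

G_0 = 5. HB_2(5) = 2^2 + 1. Bump = 28. G_1 = 27.
G_1 = 27. HB_3(27) = 3^3. Bump = 256. G_2 = 255.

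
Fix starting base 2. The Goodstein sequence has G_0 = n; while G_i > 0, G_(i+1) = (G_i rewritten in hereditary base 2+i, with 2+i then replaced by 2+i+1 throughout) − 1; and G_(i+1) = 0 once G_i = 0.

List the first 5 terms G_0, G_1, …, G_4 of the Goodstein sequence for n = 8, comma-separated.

i=0: 8 = 2^(2 + 1) (b=2); 2→3: 3^(3 + 1) = 81; 81−1 = 80
i=1: 80 = 2·3^3 + 2·3^2 + 2·3 + 2 (b=3); 3→4: 2·4^4 + 2·4^2 + 2·4 + 2 = 554; 554−1 = 553
i=2: 553 = 2·4^4 + 2·4^2 + 2·4 + 1 (b=4); 4→5: 2·5^5 + 2·5^2 + 2·5 + 1 = 6311; 6311−1 = 6310
i=3: 6310 = 2·5^5 + 2·5^2 + 2·5 (b=5); 5→6: 2·6^6 + 2·6^2 + 2·6 = 93396; 93396−1 = 93395

8, 80, 553, 6310, 93395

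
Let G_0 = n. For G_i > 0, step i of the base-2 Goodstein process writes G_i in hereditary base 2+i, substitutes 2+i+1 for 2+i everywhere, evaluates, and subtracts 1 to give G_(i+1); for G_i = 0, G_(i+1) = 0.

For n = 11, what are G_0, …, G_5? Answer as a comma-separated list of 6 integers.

base 2: 11 = 2^(2 + 1) + 2 + 1; at 3: 3^(3 + 1) + 3 + 1 = 85; next = 84
base 3: 84 = 3^(3 + 1) + 3; at 4: 4^(4 + 1) + 4 = 1028; next = 1027
base 4: 1027 = 4^(4 + 1) + 3; at 5: 5^(5 + 1) + 3 = 15628; next = 15627
base 5: 15627 = 5^(5 + 1) + 2; at 6: 6^(6 + 1) + 2 = 279938; next = 279937
base 6: 279937 = 6^(6 + 1) + 1; at 7: 7^(7 + 1) + 1 = 5764802; next = 5764801

11, 84, 1027, 15627, 279937, 5764801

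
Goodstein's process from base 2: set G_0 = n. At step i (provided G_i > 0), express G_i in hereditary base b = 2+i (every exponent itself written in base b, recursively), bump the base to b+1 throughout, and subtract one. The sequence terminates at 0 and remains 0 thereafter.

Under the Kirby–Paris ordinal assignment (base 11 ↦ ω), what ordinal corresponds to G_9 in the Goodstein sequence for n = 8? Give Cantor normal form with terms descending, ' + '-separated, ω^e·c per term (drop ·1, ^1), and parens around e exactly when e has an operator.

ω^ω·2 + ω^2·2 + ω

(0) 8|_2 = 2^(2 + 1) ↦ 3^(3 + 1)|_3 = 81 ⇒ 80
(1) 80|_3 = 2·3^3 + 2·3^2 + 2·3 + 2 ↦ 2·4^4 + 2·4^2 + 2·4 + 2|_4 = 554 ⇒ 553
(2) 553|_4 = 2·4^4 + 2·4^2 + 2·4 + 1 ↦ 2·5^5 + 2·5^2 + 2·5 + 1|_5 = 6311 ⇒ 6310
(3) 6310|_5 = 2·5^5 + 2·5^2 + 2·5 ↦ 2·6^6 + 2·6^2 + 2·6|_6 = 93396 ⇒ 93395
(4) 93395|_6 = 2·6^6 + 2·6^2 + 6 + 5 ↦ 2·7^7 + 2·7^2 + 7 + 5|_7 = 1647196 ⇒ 1647195
(5) 1647195|_7 = 2·7^7 + 2·7^2 + 7 + 4 ↦ 2·8^8 + 2·8^2 + 8 + 4|_8 = 33554572 ⇒ 33554571
(6) 33554571|_8 = 2·8^8 + 2·8^2 + 8 + 3 ↦ 2·9^9 + 2·9^2 + 9 + 3|_9 = 774841152 ⇒ 774841151
(7) 774841151|_9 = 2·9^9 + 2·9^2 + 9 + 2 ↦ 2·10^10 + 2·10^2 + 10 + 2|_10 = 20000000212 ⇒ 20000000211
(8) 20000000211|_10 = 2·10^10 + 2·10^2 + 10 + 1 ↦ 2·11^11 + 2·11^2 + 11 + 1|_11 = 570623341476 ⇒ 570623341475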